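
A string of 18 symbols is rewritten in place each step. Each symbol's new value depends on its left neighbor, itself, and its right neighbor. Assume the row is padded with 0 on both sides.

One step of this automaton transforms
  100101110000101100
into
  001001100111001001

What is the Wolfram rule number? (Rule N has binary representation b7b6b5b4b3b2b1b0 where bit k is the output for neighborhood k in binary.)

position 6: 111 → 1  (bit 7 = 1)
position 7: 110 → 0  (bit 6 = 0)
position 4: 101 → 0  (bit 5 = 0)
position 1: 100 → 0  (bit 4 = 0)
position 5: 011 → 1  (bit 3 = 1)
position 0: 010 → 0  (bit 2 = 0)
position 2: 001 → 1  (bit 1 = 1)
position 9: 000 → 1  (bit 0 = 1)
bits b7..b0 = 10001011 = 139

139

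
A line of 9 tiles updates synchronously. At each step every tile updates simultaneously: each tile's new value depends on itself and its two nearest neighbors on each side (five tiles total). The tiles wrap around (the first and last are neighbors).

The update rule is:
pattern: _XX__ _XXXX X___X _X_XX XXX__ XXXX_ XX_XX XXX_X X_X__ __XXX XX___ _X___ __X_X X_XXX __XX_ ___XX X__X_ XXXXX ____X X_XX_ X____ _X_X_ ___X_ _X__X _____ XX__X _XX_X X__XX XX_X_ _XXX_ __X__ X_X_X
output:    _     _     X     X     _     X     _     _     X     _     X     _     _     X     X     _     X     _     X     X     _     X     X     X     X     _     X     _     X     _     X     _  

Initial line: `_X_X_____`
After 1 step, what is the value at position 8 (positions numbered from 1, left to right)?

X_XX__XXX
position 8 holds X

X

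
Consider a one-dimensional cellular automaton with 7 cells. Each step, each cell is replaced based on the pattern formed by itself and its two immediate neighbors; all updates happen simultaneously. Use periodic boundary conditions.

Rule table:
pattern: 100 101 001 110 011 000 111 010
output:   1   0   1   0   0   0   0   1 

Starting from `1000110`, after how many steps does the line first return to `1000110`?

step 1: 1101000
step 2: 0001101
step 3: 1010001
step 4: 0011010
step 5: 0100011
step 6: 0110100
step 7: 1000110

7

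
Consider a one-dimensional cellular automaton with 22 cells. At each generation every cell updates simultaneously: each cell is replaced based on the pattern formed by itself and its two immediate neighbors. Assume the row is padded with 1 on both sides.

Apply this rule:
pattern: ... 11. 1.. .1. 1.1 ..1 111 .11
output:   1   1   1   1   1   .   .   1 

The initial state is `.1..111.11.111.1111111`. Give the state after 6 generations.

111.1.111111.111......
..11111....111.111111.
1.1...1111.1.111....11
11111.1..11111.1111.1.
....1111.1...111..1111
111.1..11111.1.11.1...

111.1..11111.1.11.1...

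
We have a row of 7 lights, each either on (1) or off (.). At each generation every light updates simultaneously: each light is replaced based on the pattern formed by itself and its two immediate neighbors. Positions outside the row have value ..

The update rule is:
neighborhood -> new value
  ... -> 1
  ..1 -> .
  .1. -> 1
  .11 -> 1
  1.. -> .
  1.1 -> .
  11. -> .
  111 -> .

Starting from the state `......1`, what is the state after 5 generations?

11111.1
1.....1
1.111.1
1.1...1
1.1.1.1

1.1.1.1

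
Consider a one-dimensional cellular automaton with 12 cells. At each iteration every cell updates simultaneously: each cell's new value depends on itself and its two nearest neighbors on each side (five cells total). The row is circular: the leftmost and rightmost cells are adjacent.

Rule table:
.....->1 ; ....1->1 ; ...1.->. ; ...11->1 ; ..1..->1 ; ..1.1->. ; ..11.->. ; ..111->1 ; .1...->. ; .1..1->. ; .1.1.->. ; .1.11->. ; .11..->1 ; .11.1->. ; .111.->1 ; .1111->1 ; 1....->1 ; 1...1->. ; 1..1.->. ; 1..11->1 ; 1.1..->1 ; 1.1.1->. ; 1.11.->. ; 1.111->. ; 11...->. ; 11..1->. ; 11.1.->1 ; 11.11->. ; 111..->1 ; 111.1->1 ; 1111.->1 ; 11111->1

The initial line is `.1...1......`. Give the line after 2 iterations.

.1...1.11111
11......1111

11......1111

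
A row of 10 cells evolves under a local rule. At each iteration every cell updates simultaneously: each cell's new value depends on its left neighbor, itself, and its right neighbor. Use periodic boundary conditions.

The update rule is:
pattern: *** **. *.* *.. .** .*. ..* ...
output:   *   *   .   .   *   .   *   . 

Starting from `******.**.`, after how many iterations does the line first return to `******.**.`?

iteration 1: ******.**.

1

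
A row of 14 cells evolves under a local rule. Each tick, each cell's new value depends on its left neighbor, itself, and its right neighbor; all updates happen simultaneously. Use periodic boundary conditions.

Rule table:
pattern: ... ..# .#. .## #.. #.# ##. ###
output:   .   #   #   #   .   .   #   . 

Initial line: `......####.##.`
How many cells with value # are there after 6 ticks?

.....##..#.##.
....###.##.##.
...##.#.##.##.
..###.#.##.##.
.##.#.#.##.##.
###.#.#.##.##.
count of #: 9

9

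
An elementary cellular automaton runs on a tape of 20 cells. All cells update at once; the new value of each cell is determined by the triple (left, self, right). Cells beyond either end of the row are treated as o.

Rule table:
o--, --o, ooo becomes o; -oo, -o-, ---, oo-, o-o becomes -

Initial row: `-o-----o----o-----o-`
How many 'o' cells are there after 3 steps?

--o---o-o--o-o---o--
oo-o-o---oo---o-o-oo
o-----o-o--o-o-----o
count of o: 6

6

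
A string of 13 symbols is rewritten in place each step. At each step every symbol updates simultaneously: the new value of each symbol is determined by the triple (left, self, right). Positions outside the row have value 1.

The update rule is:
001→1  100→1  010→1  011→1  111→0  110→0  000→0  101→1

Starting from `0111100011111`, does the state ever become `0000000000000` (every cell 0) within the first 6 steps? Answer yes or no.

no

1100010110000
0010111101001
1111100011111
0000010110000
1000111101001
0101100011111
step 6 is 0101100011111, still not uniform 0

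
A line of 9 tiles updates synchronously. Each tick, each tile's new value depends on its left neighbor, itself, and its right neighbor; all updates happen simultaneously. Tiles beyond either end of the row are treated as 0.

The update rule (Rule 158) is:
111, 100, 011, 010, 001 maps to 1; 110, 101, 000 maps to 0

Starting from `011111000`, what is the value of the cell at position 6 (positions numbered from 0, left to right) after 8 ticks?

tick 1: 111110100
tick 2: 111100110
tick 3: 111011101
tick 4: 110011001
tick 5: 101110111
tick 6: 101100110
tick 7: 101011101
tick 8: 101011001
position 6 holds 0

0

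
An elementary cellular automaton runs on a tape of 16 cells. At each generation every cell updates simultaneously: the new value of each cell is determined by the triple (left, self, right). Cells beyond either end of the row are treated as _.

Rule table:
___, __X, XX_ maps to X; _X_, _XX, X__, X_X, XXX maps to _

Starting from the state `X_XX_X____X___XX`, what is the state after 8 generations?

___X___XXX__XX_X
XXX__XX__X_X_X__
__X_X_X_X______X
XX________XXXXX_
_X_XXXXXXX____X_
X________X_XXX__
__XXXXXXX____X_X
XX______X_XXX___

XX______X_XXX___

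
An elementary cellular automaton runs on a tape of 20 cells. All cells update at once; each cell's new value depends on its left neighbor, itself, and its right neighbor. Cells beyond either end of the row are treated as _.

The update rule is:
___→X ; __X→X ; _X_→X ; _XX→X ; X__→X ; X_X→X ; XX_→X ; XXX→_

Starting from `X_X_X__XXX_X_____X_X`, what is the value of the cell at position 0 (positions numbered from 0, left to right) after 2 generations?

XXXXXXXX_XXXXXXXXXXX
X______XXX_________X
position 0 holds X

X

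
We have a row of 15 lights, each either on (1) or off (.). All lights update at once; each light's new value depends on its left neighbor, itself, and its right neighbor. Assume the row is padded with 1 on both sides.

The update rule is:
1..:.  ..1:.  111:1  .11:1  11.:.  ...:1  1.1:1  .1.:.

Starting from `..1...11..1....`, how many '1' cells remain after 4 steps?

step 1: ....1.1.....11.
step 2: .11..1..111.1.1
step 3: 11......11.1.11
step 4: 1..1111.1.1.111
count of 1: 10

10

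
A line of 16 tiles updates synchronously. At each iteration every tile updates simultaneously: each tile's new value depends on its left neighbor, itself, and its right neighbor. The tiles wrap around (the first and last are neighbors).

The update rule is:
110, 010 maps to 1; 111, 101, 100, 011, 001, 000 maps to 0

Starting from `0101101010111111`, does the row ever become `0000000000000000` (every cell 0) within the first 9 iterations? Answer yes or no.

no

0100101010000001
0100101010000001  (fixed point — unchanged through iteration 9)
iteration 9 is 0100101010000001, still not uniform 0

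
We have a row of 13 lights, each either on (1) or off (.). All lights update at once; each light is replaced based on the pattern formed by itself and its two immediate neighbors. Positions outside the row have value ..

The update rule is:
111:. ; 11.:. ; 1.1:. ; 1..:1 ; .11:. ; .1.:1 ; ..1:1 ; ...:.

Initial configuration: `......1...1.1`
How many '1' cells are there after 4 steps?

3

.....111.11.1
....1.......1
...111.....11
..1...1...1..
count of 1: 3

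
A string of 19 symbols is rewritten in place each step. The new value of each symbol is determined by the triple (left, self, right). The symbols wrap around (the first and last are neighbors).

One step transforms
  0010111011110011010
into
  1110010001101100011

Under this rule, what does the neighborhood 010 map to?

1

At position 2 the neighborhood is 010; the next row has 1 there.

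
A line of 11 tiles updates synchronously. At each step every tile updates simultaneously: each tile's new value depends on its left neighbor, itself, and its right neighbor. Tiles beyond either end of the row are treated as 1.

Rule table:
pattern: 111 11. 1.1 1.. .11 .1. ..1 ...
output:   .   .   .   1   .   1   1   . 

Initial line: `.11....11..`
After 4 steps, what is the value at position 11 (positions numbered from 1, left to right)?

.

step 1: ...1..1..11
step 2: 1.1111111..
step 3: .........11
step 4: 1.......1..
position 11 holds .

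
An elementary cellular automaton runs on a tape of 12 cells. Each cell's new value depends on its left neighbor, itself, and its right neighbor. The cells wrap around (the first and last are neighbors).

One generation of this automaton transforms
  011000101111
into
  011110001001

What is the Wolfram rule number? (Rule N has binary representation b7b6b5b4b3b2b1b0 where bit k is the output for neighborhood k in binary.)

89

position 9: 111 → 0  (bit 7 = 0)
position 2: 110 → 1  (bit 6 = 1)
position 0: 101 → 0  (bit 5 = 0)
position 3: 100 → 1  (bit 4 = 1)
position 1: 011 → 1  (bit 3 = 1)
position 6: 010 → 0  (bit 2 = 0)
position 5: 001 → 0  (bit 1 = 0)
position 4: 000 → 1  (bit 0 = 1)
bits b7..b0 = 01011001 = 89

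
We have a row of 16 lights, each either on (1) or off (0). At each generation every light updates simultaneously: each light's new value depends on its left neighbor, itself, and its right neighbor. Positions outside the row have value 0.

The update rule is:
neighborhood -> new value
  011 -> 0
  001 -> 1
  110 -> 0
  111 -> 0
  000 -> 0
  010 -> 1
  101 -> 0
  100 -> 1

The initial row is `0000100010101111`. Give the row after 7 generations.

0000001001001000

0001110110100000
0010000000110000
0111000001001000
1000100011111100
1101110100000010
0000000110000111
0000001001001000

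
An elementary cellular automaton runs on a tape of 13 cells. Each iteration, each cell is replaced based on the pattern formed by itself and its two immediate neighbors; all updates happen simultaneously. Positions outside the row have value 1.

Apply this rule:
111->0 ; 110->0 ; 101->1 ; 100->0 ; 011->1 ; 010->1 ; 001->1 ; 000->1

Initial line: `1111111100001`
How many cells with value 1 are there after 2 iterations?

9

iteration 1: 0000000001111
iteration 2: 0111111111000
count of 1: 9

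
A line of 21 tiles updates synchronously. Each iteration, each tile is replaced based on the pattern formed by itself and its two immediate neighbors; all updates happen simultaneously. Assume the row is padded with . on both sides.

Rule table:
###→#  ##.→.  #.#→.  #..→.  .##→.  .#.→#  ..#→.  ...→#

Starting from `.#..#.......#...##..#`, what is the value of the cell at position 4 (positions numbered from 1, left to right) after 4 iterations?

.#..#.#####.#.#.....#
.#..#..###..#.#.###.#
.#..#...#...#.#..#..#
.#..#.#.#.#.#.#..#..#
position 4 holds .

.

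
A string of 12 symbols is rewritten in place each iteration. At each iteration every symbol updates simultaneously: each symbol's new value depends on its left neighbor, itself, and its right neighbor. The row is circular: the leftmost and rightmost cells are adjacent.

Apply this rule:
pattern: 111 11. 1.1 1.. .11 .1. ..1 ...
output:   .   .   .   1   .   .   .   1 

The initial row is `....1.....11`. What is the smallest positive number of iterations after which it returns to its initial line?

111..1111...
...1.....11.
11..1111...1
..1.....11..
1..1111...11
.1.....11...
..1111...111
1.....11....
.1111...111.
.....11....1
1111...111..
....11....1.
111...111..1
...11....1..
11...111..11
..11....1...
1...111..111
.11....1....
...111..1111
11....1.....
..111..1111.
1....1.....1
.111..1111..
....1.....11

24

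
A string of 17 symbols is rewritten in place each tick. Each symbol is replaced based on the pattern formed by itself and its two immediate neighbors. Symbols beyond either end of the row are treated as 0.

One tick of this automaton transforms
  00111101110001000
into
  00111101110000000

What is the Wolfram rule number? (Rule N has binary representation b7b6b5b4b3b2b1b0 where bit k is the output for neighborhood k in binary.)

200

position 3: 111 → 1  (bit 7 = 1)
position 5: 110 → 1  (bit 6 = 1)
position 6: 101 → 0  (bit 5 = 0)
position 10: 100 → 0  (bit 4 = 0)
position 2: 011 → 1  (bit 3 = 1)
position 13: 010 → 0  (bit 2 = 0)
position 1: 001 → 0  (bit 1 = 0)
position 0: 000 → 0  (bit 0 = 0)
bits b7..b0 = 11001000 = 200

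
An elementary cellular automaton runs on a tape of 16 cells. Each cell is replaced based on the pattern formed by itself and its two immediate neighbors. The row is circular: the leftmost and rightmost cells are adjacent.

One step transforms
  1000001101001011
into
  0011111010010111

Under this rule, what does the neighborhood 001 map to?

At position 5 the neighborhood is 001; the next row has 1 there.

1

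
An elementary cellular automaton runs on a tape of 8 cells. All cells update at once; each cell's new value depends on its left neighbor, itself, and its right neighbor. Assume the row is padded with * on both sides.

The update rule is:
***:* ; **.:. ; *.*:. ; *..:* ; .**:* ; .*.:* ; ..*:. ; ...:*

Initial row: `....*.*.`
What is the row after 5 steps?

***.*.*.
**..*.*.
*.*.*.*.
..*.*.*.
*.*.*.*.

*.*.*.*.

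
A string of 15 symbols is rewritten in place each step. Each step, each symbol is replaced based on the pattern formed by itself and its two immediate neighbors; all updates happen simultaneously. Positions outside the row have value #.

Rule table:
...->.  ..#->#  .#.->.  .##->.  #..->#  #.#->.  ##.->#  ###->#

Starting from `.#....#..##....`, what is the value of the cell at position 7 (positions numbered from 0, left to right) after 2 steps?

.

..#..#.##.##..#
##.##...#..###.
position 7 holds .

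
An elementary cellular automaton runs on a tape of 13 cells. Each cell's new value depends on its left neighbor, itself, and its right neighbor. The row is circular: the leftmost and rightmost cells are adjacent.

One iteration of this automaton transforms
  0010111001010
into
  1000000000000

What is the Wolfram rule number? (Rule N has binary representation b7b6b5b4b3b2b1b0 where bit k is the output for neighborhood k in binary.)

position 5: 111 → 0  (bit 7 = 0)
position 6: 110 → 0  (bit 6 = 0)
position 3: 101 → 0  (bit 5 = 0)
position 7: 100 → 0  (bit 4 = 0)
position 4: 011 → 0  (bit 3 = 0)
position 2: 010 → 0  (bit 2 = 0)
position 1: 001 → 0  (bit 1 = 0)
position 0: 000 → 1  (bit 0 = 1)
bits b7..b0 = 00000001 = 1

1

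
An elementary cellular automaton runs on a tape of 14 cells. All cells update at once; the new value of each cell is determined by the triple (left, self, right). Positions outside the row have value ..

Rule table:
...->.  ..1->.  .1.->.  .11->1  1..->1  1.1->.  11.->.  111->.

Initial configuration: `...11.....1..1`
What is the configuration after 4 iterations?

iteration 1: ...1.1.....1..
iteration 2: ......1.....1.
iteration 3: .......1.....1
iteration 4: ........1.....

........1.....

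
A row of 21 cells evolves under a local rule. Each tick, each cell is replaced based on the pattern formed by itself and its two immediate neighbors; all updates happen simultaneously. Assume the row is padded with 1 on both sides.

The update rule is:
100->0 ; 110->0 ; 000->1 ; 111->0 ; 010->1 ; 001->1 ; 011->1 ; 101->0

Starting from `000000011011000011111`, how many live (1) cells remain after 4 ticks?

011111110010011110000
010000000110110000111
010111111100100111100
010100000001101100001
count of 1: 7

7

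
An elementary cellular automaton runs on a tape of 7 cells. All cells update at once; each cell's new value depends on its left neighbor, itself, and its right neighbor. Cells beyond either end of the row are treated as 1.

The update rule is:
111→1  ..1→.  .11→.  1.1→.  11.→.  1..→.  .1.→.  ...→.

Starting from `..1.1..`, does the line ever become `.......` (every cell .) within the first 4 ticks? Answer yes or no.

.......
all cells are . at tick 1

yes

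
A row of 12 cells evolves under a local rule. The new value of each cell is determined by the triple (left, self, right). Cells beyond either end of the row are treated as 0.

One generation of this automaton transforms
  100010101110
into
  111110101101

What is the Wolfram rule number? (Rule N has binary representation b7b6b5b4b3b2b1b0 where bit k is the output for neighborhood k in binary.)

159

position 9: 111 → 1  (bit 7 = 1)
position 10: 110 → 0  (bit 6 = 0)
position 5: 101 → 0  (bit 5 = 0)
position 1: 100 → 1  (bit 4 = 1)
position 8: 011 → 1  (bit 3 = 1)
position 0: 010 → 1  (bit 2 = 1)
position 3: 001 → 1  (bit 1 = 1)
position 2: 000 → 1  (bit 0 = 1)
bits b7..b0 = 10011111 = 159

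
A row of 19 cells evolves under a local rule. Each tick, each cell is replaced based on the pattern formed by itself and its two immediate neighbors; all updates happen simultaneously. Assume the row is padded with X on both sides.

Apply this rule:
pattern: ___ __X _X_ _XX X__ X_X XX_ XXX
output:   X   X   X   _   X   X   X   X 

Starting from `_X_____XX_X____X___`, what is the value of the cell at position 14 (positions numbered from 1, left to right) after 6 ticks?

XXXXXXX_XXXXXXXXXXX
XXXXXXXX_XXXXXXXXXX
XXXXXXXXX_XXXXXXXXX
XXXXXXXXXX_XXXXXXXX
XXXXXXXXXXX_XXXXXXX
XXXXXXXXXXXX_XXXXXX
position 14 holds X

X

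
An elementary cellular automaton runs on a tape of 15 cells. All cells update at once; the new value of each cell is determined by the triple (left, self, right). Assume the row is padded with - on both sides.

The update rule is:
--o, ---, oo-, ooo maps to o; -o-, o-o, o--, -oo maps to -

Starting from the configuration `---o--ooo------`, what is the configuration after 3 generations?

generation 1: ooo--o-oo-ooooo
generation 2: -oo-o---o--oooo
generation 3: o-o---oo--o-ooo

o-o---oo--o-ooo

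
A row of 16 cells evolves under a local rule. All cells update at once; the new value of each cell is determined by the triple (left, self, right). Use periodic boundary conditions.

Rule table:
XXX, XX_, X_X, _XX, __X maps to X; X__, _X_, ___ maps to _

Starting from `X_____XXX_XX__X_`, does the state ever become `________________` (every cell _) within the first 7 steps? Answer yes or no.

no

step 1: _____XXXXXXX_X_X
step 2: ____XXXXXXXXX_X_
step 3: ___XXXXXXXXXXX__
step 4: __XXXXXXXXXXXX__
step 5: _XXXXXXXXXXXXX__
step 6: XXXXXXXXXXXXXX__
step 7: XXXXXXXXXXXXXX_X
step 7 is XXXXXXXXXXXXXX_X, still not uniform _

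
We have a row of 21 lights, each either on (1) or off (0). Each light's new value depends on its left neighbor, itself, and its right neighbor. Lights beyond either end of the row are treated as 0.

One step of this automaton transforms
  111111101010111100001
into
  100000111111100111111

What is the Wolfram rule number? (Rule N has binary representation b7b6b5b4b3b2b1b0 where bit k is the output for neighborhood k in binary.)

position 1: 111 → 0  (bit 7 = 0)
position 6: 110 → 1  (bit 6 = 1)
position 7: 101 → 1  (bit 5 = 1)
position 16: 100 → 1  (bit 4 = 1)
position 0: 011 → 1  (bit 3 = 1)
position 8: 010 → 1  (bit 2 = 1)
position 19: 001 → 1  (bit 1 = 1)
position 17: 000 → 1  (bit 0 = 1)
bits b7..b0 = 01111111 = 127

127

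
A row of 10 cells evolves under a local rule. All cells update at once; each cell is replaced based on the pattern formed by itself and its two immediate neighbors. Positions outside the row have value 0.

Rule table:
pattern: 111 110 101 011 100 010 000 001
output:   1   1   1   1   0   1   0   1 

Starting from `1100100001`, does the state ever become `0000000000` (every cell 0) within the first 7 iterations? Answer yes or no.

no

1101100011
1111100111
1111101111
1111111111
1111111111  (fixed point — unchanged through iteration 7)
iteration 7 is 1111111111, still not uniform 0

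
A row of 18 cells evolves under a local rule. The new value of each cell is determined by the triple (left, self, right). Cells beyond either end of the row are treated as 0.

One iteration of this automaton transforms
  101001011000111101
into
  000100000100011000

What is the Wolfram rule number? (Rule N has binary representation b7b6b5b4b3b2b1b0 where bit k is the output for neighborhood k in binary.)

144

position 13: 111 → 1  (bit 7 = 1)
position 8: 110 → 0  (bit 6 = 0)
position 1: 101 → 0  (bit 5 = 0)
position 3: 100 → 1  (bit 4 = 1)
position 7: 011 → 0  (bit 3 = 0)
position 0: 010 → 0  (bit 2 = 0)
position 4: 001 → 0  (bit 1 = 0)
position 10: 000 → 0  (bit 0 = 0)
bits b7..b0 = 10010000 = 144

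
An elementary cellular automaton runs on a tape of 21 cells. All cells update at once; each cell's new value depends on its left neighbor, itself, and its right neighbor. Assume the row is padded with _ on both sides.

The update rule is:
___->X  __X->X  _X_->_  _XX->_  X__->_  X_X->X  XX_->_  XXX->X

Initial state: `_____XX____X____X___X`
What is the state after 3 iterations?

X_X__X__X__X_X__X__XX

XXXXX___XXX__XXX__XX_
_XXX__XX_X__X_X__X___
X_X__X__X__X_X__X__XX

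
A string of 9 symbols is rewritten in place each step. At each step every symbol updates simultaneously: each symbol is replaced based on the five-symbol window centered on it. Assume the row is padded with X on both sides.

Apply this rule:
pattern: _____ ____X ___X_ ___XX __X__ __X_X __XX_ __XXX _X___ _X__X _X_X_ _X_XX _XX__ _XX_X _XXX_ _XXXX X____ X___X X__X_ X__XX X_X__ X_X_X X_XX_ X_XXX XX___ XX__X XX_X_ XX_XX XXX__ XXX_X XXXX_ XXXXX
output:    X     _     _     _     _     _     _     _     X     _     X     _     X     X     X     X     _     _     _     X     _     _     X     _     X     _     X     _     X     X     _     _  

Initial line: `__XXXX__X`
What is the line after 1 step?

_X_X_X_X_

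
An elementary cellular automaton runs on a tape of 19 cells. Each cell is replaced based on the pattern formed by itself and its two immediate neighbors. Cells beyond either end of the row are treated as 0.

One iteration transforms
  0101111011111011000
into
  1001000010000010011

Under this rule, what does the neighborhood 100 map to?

0

At position 16 the neighborhood is 100; the next row has 0 there.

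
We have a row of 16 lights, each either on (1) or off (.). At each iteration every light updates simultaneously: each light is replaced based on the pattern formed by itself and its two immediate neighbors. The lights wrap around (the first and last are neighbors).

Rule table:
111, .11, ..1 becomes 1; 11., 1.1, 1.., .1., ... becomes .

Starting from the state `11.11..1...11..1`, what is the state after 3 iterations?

1..1..1...11..11
..1..1...11..111
.1..1...11..111.

.1..1...11..111.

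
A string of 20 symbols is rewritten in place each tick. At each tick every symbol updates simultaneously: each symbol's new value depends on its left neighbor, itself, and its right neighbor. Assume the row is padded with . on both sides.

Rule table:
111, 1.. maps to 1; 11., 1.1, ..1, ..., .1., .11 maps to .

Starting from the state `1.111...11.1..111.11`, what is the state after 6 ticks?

..........1......1..

tick 1: ...1.1......1..1....
tick 2: ......1......1..1...
tick 3: .......1......1..1..
tick 4: ........1......1..1.
tick 5: .........1......1..1
tick 6: ..........1......1..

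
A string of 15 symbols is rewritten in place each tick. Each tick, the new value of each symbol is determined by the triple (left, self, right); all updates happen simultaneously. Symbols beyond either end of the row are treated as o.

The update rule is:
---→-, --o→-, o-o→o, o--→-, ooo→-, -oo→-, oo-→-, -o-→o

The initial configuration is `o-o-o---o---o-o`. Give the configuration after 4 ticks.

--------o------

tick 1: -oooo---o---oo-
tick 2: o-------o-----o
tick 3: --------o------
tick 4: --------o------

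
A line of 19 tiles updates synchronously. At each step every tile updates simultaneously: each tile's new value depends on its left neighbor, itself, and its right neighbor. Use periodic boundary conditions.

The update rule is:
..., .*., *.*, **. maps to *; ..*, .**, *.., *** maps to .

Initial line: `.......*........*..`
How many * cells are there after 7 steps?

******.*.******.*.*
.....****.....****.
****....*.***....*.
...*.**.**..*.**.**
.*.**.**.*..**.**.*
***.**.***...**.***
..**.**..*.*..**...
count of *: 8

8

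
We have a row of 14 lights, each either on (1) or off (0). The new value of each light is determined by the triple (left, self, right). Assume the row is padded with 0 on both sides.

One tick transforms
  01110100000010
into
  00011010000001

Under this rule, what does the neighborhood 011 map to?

0

At position 1 the neighborhood is 011; the next row has 0 there.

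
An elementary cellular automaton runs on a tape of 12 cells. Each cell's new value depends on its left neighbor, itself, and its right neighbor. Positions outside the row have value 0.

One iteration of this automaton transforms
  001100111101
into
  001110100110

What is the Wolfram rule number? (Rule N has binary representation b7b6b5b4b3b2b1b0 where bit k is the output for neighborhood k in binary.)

position 7: 111 → 0  (bit 7 = 0)
position 3: 110 → 1  (bit 6 = 1)
position 10: 101 → 1  (bit 5 = 1)
position 4: 100 → 1  (bit 4 = 1)
position 2: 011 → 1  (bit 3 = 1)
position 11: 010 → 0  (bit 2 = 0)
position 1: 001 → 0  (bit 1 = 0)
position 0: 000 → 0  (bit 0 = 0)
bits b7..b0 = 01111000 = 120

120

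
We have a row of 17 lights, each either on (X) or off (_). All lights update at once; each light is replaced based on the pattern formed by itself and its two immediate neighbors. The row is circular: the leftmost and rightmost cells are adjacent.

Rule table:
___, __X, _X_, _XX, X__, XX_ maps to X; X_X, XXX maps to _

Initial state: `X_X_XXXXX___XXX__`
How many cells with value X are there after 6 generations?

9

X_X_X___XXXXX_XXX
X_X_XXXXX___X_X__
X_X_X___XXXXX_XXX  (repeats generation 1; period 2)
generation 6: X_X_XXXXX___X_X__
count of X: 9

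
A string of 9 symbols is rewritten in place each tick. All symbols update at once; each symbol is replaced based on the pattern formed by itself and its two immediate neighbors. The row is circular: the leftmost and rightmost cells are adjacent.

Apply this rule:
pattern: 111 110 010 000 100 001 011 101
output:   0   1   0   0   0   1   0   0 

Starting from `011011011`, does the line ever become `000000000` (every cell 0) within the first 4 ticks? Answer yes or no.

001001001
010010010
100100100
001001001
tick 4 is 001001001, still not uniform 0

no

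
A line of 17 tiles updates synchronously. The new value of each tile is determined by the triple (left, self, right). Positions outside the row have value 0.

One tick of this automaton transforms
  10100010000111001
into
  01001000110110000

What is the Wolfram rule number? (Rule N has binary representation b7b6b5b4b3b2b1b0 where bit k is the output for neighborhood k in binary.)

169

position 12: 111 → 1  (bit 7 = 1)
position 13: 110 → 0  (bit 6 = 0)
position 1: 101 → 1  (bit 5 = 1)
position 3: 100 → 0  (bit 4 = 0)
position 11: 011 → 1  (bit 3 = 1)
position 0: 010 → 0  (bit 2 = 0)
position 5: 001 → 0  (bit 1 = 0)
position 4: 000 → 1  (bit 0 = 1)
bits b7..b0 = 10101001 = 169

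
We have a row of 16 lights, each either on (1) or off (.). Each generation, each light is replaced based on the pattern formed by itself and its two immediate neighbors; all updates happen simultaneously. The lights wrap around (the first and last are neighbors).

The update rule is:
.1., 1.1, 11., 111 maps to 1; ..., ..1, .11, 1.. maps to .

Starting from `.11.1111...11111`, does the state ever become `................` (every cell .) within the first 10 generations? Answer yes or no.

no

1.11.111....1111
11.11.11.....111
111.11.1......11
1111.111.......1
11111.11........
.11111.1........
..111111........
...11111........
....1111........
.....111........
generation 10 is .....111........, still not uniform .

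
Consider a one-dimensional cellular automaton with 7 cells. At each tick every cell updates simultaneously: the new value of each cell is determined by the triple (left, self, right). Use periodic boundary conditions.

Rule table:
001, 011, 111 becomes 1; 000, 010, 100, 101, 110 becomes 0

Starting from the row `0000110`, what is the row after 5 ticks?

1000001

0001100
0011000
0110000
1100000
1000001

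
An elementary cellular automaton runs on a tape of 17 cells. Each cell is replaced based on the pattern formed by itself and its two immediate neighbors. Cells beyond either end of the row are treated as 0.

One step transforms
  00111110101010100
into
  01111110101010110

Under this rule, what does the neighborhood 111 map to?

1

At position 3 the neighborhood is 111; the next row has 1 there.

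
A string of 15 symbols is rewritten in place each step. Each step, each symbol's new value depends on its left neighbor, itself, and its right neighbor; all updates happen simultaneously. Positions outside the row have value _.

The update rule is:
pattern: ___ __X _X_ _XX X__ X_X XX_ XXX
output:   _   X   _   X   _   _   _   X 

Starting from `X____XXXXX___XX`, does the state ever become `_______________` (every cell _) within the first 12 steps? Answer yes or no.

____XXXXX___XX_
___XXXXX___XX__
__XXXXX___XX___
_XXXXX___XX____
XXXXX___XX_____
XXXX___XX______
XXX___XX_______
XX___XX________
X___XX_________
___XX__________
__XX___________
_XX____________
step 12 is _XX____________, still not uniform _

no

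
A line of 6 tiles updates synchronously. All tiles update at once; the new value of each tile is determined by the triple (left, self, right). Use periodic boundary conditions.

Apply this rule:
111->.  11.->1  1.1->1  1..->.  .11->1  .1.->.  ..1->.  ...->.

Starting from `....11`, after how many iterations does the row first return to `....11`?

....11

1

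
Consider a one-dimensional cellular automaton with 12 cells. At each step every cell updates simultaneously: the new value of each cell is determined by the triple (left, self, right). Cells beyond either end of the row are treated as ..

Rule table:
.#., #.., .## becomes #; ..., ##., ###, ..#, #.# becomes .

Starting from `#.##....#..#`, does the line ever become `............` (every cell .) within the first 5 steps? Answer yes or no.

#.#.#...##.#
#.#.##..#..#
#.#.#.#.##.#
#.#.#.#.#..#
#.#.#.#.##.#
step 5 is #.#.#.#.##.#, still not uniform .

no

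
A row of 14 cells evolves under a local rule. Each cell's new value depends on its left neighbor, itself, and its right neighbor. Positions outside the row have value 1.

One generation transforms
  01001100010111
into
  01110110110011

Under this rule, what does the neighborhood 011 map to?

0

At position 4 the neighborhood is 011; the next row has 0 there.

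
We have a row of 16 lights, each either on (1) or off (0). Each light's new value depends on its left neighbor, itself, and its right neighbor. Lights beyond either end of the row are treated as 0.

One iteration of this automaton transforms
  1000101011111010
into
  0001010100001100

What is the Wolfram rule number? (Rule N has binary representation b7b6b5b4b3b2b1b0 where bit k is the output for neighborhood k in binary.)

position 9: 111 → 0  (bit 7 = 0)
position 12: 110 → 1  (bit 6 = 1)
position 5: 101 → 1  (bit 5 = 1)
position 1: 100 → 0  (bit 4 = 0)
position 8: 011 → 0  (bit 3 = 0)
position 0: 010 → 0  (bit 2 = 0)
position 3: 001 → 1  (bit 1 = 1)
position 2: 000 → 0  (bit 0 = 0)
bits b7..b0 = 01100010 = 98

98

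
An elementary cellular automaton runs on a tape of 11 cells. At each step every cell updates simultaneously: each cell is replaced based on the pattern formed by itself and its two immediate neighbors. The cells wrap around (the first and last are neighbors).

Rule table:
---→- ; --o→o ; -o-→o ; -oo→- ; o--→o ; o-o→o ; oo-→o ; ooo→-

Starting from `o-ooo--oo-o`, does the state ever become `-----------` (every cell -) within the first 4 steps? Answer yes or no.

no

step 1: oo--ooo-oo-
step 2: -ooo--oo-oo
step 3: o--ooo-oo-o
step 4: ooo--oo-oo-
step 4 is ooo--oo-oo-, still not uniform -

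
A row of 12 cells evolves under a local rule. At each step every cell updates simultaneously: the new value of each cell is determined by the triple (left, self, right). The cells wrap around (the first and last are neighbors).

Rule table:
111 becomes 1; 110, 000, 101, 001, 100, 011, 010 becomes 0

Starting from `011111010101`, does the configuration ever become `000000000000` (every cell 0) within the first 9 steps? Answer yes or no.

001110000000
000100000000
000000000000
all cells are 0 at step 3

yes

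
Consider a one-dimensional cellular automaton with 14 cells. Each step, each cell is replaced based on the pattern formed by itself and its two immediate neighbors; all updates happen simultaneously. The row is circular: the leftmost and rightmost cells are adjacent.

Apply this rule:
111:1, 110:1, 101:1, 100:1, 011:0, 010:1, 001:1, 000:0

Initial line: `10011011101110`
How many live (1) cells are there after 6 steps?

step 1: 11101101110111
step 2: 11110110111011
step 3: 11111011011101
step 4: 11111101101110
step 5: 01111110110111
step 6: 10111111011011
count of 1: 11

11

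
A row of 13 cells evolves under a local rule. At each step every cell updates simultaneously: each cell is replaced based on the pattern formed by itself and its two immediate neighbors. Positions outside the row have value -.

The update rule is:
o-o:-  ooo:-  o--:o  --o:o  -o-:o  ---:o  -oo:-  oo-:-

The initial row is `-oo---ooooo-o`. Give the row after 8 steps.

step 1: o--ooo------o
step 2: ooo---ooooooo
step 3: ---ooo-------
step 4: ooo---ooooooo  (repeats step 2; period 2)
step 8: ooo---ooooooo

ooo---ooooooo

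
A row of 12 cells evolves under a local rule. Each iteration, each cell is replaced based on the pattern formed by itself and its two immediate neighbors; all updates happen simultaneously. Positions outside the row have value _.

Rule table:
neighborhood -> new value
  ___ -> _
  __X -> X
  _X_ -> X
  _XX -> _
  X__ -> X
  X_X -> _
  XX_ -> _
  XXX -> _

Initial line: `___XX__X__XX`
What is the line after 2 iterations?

_XXXX_____X_

__X__XXXXX__
_XXXX_____X_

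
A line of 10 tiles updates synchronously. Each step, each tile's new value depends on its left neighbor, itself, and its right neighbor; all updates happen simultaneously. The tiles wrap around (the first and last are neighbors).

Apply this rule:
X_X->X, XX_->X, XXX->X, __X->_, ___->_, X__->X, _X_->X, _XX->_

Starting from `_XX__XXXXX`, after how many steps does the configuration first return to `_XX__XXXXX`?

X_XX__XXXX
XX_XX__XXX
XXX_XX__XX
XXXX_XX__X
XXXXX_XX__
_XXXXX_XX_
__XXXXX_XX
X__XXXXX_X
XX__XXXXX_
_XX__XXXXX

10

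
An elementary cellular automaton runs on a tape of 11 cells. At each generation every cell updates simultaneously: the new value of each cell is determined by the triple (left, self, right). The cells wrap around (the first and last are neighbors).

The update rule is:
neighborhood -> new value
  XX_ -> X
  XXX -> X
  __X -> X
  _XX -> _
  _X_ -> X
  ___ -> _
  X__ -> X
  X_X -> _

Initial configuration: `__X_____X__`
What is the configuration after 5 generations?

XXX_X__XX__

_XXX___XXX_
X_XXX_X_XXX
X__XX_X__XX
XXX_X_XXX_X
XXX_X__XX__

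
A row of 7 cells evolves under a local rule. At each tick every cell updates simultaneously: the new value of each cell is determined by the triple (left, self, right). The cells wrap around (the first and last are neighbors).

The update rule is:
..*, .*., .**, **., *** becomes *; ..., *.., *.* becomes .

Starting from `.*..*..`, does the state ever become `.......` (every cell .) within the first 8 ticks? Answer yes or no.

no

tick 1: **.**..
tick 2: **.**.*
tick 3: **.**.*  (fixed point — unchanged through tick 8)
tick 8 is **.**.*, still not uniform .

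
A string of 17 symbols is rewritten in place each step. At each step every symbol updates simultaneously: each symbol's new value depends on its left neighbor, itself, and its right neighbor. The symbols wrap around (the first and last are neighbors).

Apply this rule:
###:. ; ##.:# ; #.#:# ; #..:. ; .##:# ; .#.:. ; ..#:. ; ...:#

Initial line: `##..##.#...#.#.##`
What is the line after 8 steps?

.#..###..#..#.##.
....#.#......###.
###..#..####.#.#.
#.#.....#..##.#.#
##..###....###.##
.#..#.#.##.#.###.
.....#.####.##.#.
####..##..#####..

####..##..#####..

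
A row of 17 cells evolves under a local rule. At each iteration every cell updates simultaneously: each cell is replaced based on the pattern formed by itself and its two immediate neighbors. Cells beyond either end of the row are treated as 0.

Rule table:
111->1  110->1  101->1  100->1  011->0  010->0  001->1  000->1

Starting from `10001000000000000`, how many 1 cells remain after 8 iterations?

12

01110111111111111
10111011111111111
01011101111111111
10101110111111111
01010111011111111
10101011101111111
01010101110111111
10101010111011111
count of 1: 12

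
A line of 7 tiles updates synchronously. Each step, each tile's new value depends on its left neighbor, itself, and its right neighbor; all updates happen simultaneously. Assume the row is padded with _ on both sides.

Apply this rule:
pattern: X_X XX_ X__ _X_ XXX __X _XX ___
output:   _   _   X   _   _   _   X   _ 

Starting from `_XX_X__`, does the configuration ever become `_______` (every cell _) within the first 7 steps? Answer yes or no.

_X___X_
__X___X
___X___
____X__
_____X_
______X
_______
all cells are _ at step 7

yes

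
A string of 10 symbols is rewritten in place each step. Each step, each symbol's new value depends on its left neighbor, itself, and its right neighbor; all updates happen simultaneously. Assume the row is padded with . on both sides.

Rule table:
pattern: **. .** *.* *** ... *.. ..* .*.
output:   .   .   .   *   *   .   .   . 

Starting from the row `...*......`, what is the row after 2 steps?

**...*****
...*..***.

...*..***.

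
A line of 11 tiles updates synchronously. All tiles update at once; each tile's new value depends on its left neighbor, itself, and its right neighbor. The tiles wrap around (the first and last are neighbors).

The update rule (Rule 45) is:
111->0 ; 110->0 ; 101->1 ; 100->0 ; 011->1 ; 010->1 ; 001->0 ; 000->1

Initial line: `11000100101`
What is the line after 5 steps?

00010101100

00010100111
01011100100
01110000101
11000110111
00010101100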